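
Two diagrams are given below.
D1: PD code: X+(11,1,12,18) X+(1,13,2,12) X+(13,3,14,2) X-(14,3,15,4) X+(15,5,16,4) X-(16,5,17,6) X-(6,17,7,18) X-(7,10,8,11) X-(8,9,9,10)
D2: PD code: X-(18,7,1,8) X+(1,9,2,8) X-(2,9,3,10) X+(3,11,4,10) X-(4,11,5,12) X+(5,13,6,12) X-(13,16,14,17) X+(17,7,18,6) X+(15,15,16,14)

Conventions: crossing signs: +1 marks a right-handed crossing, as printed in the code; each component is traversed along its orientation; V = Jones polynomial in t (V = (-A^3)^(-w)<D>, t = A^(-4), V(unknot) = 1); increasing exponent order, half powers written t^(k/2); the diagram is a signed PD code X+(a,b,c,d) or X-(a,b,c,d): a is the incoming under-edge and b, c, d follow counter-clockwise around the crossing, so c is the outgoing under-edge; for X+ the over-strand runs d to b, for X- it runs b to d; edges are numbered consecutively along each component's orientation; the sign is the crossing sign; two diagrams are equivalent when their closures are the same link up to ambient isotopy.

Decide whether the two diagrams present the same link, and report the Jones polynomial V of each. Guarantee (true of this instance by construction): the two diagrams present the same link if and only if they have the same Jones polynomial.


same link: yes
V(D1) = 1  [9 crossings, <D> = -A^-3, w = -1]
D2 (bracket -A^3; 9 crossings at w = +1): V = 1
note: one V(t) for all 2 diagrams — one class (guaranteed)


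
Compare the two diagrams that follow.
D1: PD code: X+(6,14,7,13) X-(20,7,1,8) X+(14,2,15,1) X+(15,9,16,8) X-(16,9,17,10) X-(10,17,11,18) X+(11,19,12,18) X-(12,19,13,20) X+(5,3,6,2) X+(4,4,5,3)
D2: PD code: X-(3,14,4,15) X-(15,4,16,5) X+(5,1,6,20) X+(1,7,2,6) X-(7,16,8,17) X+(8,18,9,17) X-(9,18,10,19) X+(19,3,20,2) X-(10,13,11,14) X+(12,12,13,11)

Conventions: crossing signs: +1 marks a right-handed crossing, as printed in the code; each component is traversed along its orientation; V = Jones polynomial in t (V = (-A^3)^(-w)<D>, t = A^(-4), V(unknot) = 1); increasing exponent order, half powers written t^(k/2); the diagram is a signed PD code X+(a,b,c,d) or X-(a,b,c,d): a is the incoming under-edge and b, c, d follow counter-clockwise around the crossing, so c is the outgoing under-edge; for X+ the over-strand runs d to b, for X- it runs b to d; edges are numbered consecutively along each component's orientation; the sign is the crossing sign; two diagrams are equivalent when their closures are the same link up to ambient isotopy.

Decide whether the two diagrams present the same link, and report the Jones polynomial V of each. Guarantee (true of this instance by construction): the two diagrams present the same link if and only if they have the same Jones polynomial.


equivalent: no
V(D1) = t^-2 - t^-1 + 1 - t + t^2  (w +2, c 10, <D> = A^-2 - A^2 + A^6 - A^10 + A^14)
V(D2) = -t^-3 + 2t^-2 - 2t^-1 + 3 - 2t + 2t^2 - t^3  [10 crossings, <D> = -A^-12 + 2A^-8 - 2A^-4 + 3 - 2A^4 + 2A^8 - A^12, w = 0]
key observation: V(t) takes 2 values over 2 diagrams, fixing the grouping


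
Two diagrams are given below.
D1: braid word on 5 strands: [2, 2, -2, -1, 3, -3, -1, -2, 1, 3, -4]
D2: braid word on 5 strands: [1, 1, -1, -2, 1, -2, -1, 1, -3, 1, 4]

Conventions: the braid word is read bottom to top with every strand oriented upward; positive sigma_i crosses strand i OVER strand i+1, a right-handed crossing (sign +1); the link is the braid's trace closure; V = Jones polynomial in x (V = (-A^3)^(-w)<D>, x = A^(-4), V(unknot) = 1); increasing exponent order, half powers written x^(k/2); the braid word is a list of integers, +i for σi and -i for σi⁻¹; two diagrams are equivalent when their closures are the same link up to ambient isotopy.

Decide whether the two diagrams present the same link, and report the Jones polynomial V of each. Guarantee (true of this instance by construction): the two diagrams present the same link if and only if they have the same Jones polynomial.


equivalent: no
D1 (bracket A^-1 + A^7; 11 crossings at w = -1): V = -x^(-5/2) - x^(-1/2)
D2 (bracket -A^-11 + 2A^-7 - A^-3 + 2A - A^5 + A^9; 11 crossings at w = +1): V = -x^(-3/2) + x^(-1/2) - 2x^(1/2) + x^(3/2) - 2x^(5/2) + x^(7/2)
key observation: 2 classes among 2 diagrams; unequal V(x) rules out equality


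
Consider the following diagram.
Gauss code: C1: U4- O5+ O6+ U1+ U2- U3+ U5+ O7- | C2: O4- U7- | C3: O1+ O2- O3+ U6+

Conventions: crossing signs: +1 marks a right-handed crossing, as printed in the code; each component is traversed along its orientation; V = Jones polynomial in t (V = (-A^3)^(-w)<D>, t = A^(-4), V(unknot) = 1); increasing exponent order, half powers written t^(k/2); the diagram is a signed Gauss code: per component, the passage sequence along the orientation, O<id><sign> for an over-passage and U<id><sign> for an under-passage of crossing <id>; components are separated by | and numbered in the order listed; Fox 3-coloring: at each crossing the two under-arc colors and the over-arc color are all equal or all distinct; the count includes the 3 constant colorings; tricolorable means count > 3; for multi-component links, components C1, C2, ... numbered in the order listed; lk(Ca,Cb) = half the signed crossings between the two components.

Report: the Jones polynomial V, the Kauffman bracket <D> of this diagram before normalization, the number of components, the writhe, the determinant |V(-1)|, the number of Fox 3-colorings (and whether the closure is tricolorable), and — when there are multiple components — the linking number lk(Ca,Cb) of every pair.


Jones polynomial: V(t) = t^-2 + 2 + t^2
<D> = -A^-5 - 2A^3 - A^11; writhe +1
components 3, writhe +1 (7 crossings)
linking number lk(C1,C2) = -1
lk(C1,C3): +1
lk(C2,C3) = 0
3-colorings: 3 of 3^7, det 4 — not tricolorable
note: w = +1 (over 7 crossings) is diagram-only; (-A^3)^(-1) removes it from V


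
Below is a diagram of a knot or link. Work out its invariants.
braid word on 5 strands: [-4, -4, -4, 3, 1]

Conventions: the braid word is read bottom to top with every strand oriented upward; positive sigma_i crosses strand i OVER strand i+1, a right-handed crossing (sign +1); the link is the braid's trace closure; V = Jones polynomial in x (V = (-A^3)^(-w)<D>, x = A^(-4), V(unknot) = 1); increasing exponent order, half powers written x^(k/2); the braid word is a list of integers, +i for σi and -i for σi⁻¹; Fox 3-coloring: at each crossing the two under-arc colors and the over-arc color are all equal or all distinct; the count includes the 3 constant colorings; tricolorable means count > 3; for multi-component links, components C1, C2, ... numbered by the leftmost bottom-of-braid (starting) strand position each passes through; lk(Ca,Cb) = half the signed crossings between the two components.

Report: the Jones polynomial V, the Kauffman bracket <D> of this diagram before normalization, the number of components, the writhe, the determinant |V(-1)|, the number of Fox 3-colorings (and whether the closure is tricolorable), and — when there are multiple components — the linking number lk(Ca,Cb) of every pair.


V(x) = x^(-9/2) - x^(-5/2) - x^(-3/2) - x^(-1/2)
bracket: A^-1 + A^3 + A^7 - A^15, w = -1
2 components, writhe -1, over 5 crossings
lk(C1,C2) = 0
det 0, colorings 27 of 3^5 — tricolorable
observation: w = -1 (over 5 crossings) is diagram-only; (-A^3)^(1) removes it from V


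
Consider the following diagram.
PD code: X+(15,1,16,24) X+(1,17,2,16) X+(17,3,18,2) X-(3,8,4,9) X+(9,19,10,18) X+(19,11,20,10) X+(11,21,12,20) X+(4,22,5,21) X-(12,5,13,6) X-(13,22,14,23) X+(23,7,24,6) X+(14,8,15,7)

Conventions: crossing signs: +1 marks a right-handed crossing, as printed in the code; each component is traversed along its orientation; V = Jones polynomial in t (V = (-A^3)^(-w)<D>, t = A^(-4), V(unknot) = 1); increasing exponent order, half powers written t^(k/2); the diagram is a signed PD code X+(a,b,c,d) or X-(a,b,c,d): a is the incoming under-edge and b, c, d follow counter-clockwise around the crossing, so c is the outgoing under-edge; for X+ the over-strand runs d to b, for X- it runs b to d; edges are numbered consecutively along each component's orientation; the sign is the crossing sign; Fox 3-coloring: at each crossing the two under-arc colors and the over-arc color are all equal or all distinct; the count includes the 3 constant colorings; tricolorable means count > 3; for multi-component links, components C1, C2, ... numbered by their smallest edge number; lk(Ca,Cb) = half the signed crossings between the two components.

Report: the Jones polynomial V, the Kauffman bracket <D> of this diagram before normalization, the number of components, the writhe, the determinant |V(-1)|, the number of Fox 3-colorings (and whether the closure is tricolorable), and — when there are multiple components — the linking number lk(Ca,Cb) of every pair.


V(t) = t^2 - t^3 + 3t^4 - 3t^5 + 3t^6 - 3t^7 + 2t^8 - t^9
bracket: -A^-18 + 2A^-14 - 3A^-10 + 3A^-6 - 3A^-2 + 3A^2 - A^6 + A^10, w = +6
1 component, writhe +6, over 12 crossings
det 17, colorings 3 of 3^12 — not tricolorable
observation: |V(-1)| = 17: so not tricolorable, since 3 does not divide 17


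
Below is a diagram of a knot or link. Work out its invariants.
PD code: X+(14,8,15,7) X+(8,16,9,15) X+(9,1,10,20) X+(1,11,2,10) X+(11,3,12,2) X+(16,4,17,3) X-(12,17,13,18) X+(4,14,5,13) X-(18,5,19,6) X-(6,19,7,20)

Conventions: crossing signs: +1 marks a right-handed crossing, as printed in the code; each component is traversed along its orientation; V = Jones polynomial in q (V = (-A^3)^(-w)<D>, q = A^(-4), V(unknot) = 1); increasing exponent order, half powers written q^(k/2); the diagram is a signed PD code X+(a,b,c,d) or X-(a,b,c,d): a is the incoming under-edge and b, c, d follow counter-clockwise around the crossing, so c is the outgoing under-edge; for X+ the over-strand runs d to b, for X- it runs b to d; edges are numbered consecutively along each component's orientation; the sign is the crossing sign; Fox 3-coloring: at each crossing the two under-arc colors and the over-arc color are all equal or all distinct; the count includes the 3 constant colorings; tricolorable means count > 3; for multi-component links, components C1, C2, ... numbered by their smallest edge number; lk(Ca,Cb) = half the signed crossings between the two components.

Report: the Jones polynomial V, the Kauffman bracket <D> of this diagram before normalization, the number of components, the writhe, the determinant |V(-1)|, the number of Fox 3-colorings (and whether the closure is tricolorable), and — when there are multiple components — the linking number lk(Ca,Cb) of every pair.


V = -1 + 4q - 5q^2 + 7q^3 - 7q^4 + 6q^5 - 5q^6 + 3q^7 - q^8
<D> = -A^-20 + 3A^-16 - 5A^-12 + 6A^-8 - 7A^-4 + 7 - 5A^4 + 4A^8 - A^12 (w = +4)
1 component over 10 crossings, w = +4
9 Fox colorings among 3^10, |V(-1)| = 39: tricolorable
why: V spans 8 powers of q: at least 8 crossings in any diagram


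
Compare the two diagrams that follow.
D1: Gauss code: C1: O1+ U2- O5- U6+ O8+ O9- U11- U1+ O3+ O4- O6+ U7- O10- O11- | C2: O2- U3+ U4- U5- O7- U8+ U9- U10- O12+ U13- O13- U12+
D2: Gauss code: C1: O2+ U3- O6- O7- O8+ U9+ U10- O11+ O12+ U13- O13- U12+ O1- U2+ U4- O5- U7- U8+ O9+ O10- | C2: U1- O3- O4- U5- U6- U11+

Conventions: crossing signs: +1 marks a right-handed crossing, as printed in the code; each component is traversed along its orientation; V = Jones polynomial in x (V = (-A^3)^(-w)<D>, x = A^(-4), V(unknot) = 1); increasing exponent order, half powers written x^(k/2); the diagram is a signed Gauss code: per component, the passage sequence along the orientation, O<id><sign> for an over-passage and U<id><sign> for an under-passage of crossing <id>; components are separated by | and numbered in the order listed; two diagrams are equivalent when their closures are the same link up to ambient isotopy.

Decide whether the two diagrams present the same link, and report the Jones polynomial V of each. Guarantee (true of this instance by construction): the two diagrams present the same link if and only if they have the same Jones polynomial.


same link: no
V(D1) = -x^(-11/2) + x^(-9/2) - x^(-7/2) - x^(-3/2)  [13 crossings, <D> = A^-3 + A^5 - A^9 + A^13, w = -3]
V(D2) = -x^(-9/2) - x^(-5/2) + x^(-3/2) - x^(-1/2)  (w -3, c 13, <D> = A^-7 - A^-3 + A + A^9)
note: 2 values of V(x) split the 2 diagrams


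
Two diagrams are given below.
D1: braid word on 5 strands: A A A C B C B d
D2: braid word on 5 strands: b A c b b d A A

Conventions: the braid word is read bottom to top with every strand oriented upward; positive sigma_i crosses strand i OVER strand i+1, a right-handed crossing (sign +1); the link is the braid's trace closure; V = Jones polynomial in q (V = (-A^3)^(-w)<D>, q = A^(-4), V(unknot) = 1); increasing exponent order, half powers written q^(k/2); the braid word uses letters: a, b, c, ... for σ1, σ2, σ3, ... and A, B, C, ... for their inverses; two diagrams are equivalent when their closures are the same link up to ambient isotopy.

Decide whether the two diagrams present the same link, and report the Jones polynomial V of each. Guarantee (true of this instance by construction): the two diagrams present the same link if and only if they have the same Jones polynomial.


equivalent: no
D1 (bracket A^-10 + 2A^-2 - 2A^2 + A^6 - 2A^10 + A^14; 8 crossings at w = -6): V = q^-8 - 2q^-7 + q^-6 - 2q^-5 + 2q^-4 + q^-2
V(D2) = -q^-3 + 2q^-2 - 2q^-1 + 3 - 2q + 2q^2 - q^3  (w +2, c 8, <D> = -A^-6 + 2A^-2 - 2A^2 + 3A^6 - 2A^10 + 2A^14 - A^18)
key observation: 2 values of V(q) split the 2 diagrams


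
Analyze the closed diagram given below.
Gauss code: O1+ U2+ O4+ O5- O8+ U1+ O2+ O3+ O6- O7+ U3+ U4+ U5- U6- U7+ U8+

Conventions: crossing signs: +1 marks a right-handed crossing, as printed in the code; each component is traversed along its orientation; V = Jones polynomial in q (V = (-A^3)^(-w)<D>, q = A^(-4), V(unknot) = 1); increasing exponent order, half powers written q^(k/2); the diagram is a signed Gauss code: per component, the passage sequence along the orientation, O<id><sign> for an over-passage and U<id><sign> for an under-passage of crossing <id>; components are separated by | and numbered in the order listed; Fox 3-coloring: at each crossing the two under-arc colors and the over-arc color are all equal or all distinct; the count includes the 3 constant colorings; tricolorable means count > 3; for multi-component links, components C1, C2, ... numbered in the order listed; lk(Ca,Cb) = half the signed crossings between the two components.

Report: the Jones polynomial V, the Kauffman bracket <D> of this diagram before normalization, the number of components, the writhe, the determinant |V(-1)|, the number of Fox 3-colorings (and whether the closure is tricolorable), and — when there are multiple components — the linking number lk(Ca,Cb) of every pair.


Jones polynomial: V(q) = q + q^3 - q^4
<D> = -A^-4 + 1 + A^8; writhe +4
components 1, writhe +4 (8 crossings)
3-colorings: 9 of 3^8, det 3 — tricolorable
note: w = +4 (over 8 crossings) is diagram-only; (-A^3)^(-4) removes it from V


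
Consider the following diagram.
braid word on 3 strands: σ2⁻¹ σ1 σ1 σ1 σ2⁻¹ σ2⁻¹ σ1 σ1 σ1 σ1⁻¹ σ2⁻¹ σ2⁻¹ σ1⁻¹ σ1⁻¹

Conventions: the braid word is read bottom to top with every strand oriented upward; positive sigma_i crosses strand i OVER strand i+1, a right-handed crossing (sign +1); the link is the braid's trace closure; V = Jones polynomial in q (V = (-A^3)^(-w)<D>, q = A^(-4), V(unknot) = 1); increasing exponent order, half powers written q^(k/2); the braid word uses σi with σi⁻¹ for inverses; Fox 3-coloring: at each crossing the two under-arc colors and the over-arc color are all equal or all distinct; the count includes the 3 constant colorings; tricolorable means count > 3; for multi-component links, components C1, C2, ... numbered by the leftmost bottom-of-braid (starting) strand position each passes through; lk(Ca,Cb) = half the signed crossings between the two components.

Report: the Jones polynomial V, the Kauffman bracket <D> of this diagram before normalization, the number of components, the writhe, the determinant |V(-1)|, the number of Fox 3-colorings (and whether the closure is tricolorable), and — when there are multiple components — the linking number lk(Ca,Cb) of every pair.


V = -q^-7 + 2q^-6 - 4q^-5 + 5q^-4 - 6q^-3 + 8q^-2 - 6q^-1 + 6 - 4q + 2q^2 - q^3
<D> = -A^-18 + 2A^-14 - 4A^-10 + 6A^-6 - 6A^-2 + 8A^2 - 6A^6 + 5A^10 - 4A^14 + 2A^18 - A^22 (w = -2)
1 component over 14 crossings, w = -2
9 Fox colorings among 3^14, |V(-1)| = 45: tricolorable
why: V spans 10 powers of q: at least 10 crossings in any diagram


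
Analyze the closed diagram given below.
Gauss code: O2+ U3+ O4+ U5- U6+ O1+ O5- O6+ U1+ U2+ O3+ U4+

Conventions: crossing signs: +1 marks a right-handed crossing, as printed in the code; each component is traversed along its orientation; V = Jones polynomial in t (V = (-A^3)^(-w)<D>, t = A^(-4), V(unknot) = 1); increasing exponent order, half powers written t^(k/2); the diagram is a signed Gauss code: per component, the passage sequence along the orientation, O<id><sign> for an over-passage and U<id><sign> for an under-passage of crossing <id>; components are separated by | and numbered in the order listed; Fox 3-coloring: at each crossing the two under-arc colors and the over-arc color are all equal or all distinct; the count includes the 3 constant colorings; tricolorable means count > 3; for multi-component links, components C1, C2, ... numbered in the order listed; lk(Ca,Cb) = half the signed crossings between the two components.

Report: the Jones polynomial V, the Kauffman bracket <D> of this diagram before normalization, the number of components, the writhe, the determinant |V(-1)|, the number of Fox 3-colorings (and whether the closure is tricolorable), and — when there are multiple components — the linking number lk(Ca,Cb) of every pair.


V(t) = t + t^3 - t^4
bracket: -A^-4 + 1 + A^8, w = +4
1 component, writhe +4, over 6 crossings
det 3, colorings 9 of 3^6 — tricolorable
observation: the span of V is 3, forcing >= 3 crossings in any diagram


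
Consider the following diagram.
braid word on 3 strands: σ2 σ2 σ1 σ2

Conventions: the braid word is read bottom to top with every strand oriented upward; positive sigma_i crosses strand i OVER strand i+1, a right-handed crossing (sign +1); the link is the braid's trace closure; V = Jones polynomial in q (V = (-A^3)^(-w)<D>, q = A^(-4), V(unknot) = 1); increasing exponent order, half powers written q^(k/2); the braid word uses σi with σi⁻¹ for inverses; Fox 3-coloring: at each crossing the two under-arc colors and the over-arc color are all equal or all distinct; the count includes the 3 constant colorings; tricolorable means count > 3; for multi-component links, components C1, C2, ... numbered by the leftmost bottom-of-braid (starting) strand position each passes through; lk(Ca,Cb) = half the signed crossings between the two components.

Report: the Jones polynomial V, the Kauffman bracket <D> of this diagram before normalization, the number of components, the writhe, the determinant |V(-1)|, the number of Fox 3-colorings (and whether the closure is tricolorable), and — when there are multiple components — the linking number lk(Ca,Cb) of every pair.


V(q) = q + q^3 - q^4
bracket: -A^-4 + 1 + A^8, w = +4
1 component, writhe +4, over 4 crossings
det 3, colorings 9 of 3^4 — tricolorable
observation: the span of V is 3, forcing >= 3 crossings in any diagram


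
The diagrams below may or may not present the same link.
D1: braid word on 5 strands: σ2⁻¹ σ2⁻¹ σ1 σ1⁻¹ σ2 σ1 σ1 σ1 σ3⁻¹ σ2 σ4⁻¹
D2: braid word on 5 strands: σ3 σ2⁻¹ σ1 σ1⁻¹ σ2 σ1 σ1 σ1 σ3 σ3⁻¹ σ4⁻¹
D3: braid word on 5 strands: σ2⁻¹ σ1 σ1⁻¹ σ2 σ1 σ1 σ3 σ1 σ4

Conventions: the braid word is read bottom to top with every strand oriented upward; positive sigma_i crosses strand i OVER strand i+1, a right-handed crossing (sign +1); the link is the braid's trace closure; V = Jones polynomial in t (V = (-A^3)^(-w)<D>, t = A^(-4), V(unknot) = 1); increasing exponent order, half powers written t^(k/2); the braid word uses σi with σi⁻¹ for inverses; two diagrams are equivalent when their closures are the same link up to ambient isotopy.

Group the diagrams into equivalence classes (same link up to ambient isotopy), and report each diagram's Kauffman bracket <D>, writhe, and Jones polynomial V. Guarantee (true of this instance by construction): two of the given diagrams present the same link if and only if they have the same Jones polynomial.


grouping into links: {D1, D2, D3}
V(D1) = -t^(1/2) - t^(3/2) - t^(5/2) + t^(9/2)  (w +1, c 11, <D> = -A^-15 + A^-7 + A^-3 + A)
D2 (bracket -A^-9 + A^-1 + A^3 + A^7; 11 crossings at w = +3): V = -t^(1/2) - t^(3/2) - t^(5/2) + t^(9/2)
V(D3) = -t^(1/2) - t^(3/2) - t^(5/2) + t^(9/2)  (w +5, c 9, <D> = -A^-3 + A^5 + A^9 + A^13)
key observation: all 3 diagrams share one V(t), hence one class


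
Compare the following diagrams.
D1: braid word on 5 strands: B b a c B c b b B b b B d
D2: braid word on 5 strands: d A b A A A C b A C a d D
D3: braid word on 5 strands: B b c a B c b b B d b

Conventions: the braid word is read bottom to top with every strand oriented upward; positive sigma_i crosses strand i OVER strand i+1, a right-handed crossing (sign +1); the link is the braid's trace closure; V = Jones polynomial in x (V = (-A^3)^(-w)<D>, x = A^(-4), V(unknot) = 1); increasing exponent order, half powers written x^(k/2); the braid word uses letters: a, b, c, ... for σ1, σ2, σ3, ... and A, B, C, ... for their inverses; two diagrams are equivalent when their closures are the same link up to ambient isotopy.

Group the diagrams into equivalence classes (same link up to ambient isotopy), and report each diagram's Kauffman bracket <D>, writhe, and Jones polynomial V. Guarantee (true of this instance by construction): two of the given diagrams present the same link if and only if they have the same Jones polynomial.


classes: {D1, D3} | {D2}
V(D1) = -x^(1/2) + x^(3/2) - x^(5/2) - x^(9/2)  [13 crossings, <D> = A^-3 + A^5 - A^9 + A^13, w = +5]
D2 (bracket A^-11 - 2A^-7 + 3A^-3 - 4A + 5A^5 - 4A^9 + 4A^13 - 2A^17 + A^21; 13 crossings at w = -3): V = -x^(-15/2) + 2x^(-13/2) - 4x^(-11/2) + 4x^(-9/2) - 5x^(-7/2) + 4x^(-5/2) - 3x^(-3/2) + 2x^(-1/2) - x^(1/2)
V(D3) = -x^(1/2) + x^(3/2) - x^(5/2) - x^(9/2)  [11 crossings, <D> = A^-3 + A^5 - A^9 + A^13, w = +5]
note: 2 classes among 3 diagrams; unequal V(x) rules out equality


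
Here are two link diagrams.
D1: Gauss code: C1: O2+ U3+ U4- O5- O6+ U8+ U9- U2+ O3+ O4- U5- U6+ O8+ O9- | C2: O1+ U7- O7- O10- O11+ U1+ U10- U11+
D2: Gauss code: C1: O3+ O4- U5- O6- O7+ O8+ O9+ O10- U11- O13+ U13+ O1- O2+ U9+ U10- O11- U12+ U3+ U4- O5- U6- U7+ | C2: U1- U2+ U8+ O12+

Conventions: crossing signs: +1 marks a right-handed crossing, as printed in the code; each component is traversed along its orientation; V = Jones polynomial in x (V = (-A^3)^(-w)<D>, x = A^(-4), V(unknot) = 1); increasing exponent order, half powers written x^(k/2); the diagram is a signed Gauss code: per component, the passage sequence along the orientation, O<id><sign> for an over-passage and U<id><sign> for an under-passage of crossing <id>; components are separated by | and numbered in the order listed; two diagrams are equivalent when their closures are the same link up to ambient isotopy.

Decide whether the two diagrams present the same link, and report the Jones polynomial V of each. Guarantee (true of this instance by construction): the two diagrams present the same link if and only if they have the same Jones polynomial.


same link: no
V(D1) = -x^(-1/2) - x^(1/2)  [11 crossings, <D> = A + A^5, w = +1]
V(D2) = -x^(1/2) - x^(5/2)  [13 crossings, <D> = A^-7 + A, w = +1]
insight: 2 values of V(x) split the 2 diagrams


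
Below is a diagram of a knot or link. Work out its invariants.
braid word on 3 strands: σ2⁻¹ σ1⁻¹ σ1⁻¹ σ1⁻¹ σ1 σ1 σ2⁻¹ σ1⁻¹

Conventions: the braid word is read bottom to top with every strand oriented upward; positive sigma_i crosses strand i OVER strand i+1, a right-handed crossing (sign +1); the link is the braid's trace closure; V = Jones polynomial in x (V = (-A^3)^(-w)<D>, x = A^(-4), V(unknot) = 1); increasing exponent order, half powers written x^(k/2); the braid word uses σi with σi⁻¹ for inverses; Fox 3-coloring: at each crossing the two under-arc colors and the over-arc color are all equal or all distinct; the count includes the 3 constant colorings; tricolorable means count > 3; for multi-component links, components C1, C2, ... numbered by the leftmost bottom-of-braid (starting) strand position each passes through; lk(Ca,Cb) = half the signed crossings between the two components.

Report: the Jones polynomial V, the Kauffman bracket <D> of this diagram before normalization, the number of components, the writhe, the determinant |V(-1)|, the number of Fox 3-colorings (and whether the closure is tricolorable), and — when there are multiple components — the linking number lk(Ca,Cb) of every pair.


V = -x^-4 + x^-3 + x^-1
<D> = A^-8 + 1 - A^4 (w = -4)
1 component over 8 crossings, w = -4
9 Fox colorings among 3^8, |V(-1)| = 3: tricolorable
why: free reduction leaves σ2⁻¹ σ1⁻¹ σ2⁻¹ σ1⁻¹ of the original 8 letters


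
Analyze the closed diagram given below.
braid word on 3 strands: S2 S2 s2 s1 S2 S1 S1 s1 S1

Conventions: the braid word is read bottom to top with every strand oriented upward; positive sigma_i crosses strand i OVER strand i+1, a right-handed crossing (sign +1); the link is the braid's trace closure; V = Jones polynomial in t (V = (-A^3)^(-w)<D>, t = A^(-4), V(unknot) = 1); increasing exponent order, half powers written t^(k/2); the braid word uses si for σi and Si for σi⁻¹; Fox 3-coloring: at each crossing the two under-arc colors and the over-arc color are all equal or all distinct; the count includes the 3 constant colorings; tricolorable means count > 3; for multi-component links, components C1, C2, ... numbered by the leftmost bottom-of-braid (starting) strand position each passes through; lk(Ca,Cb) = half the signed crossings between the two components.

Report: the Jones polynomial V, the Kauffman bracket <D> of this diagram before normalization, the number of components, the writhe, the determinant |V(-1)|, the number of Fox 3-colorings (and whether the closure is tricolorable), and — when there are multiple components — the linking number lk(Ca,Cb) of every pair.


Jones polynomial: V(t) = -t^(-9/2) - t^(-5/2) + t^(-3/2) - t^(-1/2)
<D> = A^-7 - A^-3 + A + A^9; writhe -3
components 2, writhe -3 (9 crossings)
linking number lk(C1,C2) = -2
3-colorings: 3 of 3^9, det 4 — not tricolorable
note: span 4 respects span(V) <= c + mu - 1 = 10 for this 2-component diagram


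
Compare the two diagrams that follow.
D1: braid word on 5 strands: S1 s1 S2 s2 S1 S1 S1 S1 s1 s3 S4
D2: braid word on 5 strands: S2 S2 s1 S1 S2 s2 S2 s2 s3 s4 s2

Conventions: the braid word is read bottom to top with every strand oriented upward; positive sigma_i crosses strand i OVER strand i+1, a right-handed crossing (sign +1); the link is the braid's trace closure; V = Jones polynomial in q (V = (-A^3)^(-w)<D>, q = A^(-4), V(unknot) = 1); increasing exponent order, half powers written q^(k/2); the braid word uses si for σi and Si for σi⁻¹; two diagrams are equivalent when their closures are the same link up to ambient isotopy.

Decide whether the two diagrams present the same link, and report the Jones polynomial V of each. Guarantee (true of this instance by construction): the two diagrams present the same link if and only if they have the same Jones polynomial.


same link: no
V(D1) = q^(-9/2) - q^(-5/2) - q^(-3/2) - q^(-1/2)  [11 crossings, <D> = A^-7 + A^-3 + A - A^9, w = -3]
D2 (bracket A + A^5; 11 crossings at w = +1): V = -q^(-1/2) - q^(1/2)
note: 2 classes among 2 diagrams; unequal V(q) rules out equality


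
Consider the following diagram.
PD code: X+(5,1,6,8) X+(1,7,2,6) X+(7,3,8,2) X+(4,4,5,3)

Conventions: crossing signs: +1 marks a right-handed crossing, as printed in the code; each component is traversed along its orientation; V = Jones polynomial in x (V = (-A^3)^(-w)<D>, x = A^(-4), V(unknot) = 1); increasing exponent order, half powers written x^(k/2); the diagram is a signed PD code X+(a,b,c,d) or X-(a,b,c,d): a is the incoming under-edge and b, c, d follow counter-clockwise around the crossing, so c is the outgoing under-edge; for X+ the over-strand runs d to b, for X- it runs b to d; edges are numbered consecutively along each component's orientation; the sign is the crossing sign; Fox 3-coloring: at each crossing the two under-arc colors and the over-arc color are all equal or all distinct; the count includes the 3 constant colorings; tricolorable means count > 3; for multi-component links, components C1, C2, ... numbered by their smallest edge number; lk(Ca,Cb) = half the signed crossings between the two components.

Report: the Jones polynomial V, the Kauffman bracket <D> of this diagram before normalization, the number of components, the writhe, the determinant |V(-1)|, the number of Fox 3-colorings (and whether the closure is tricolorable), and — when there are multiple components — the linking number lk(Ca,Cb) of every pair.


V = x + x^3 - x^4
<D> = -A^-4 + 1 + A^8 (w = +4)
1 component over 4 crossings, w = +4
9 Fox colorings among 3^4, |V(-1)| = 3: tricolorable
why: V spans 3 powers of x: at least 3 crossings in any diagram


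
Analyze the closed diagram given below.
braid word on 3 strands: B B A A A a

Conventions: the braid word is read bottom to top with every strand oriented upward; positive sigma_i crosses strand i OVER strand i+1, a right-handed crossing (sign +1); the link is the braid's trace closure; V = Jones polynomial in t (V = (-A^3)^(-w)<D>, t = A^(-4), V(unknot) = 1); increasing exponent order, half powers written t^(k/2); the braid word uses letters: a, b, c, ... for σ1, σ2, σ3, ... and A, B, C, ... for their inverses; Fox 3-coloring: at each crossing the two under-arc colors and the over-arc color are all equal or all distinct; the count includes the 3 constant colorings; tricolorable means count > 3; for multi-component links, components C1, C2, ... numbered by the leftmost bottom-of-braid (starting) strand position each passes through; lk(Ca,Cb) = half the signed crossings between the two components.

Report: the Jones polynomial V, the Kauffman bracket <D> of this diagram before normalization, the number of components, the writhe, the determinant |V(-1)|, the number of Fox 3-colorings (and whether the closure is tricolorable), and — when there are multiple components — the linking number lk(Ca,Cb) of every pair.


V = t^-5 + 2t^-3 + t^-1
<D> = A^-8 + 2 + A^8 (w = -4)
3 components over 6 crossings, w = -4
lk(C1,C2): -1
lk(C1,C3) = 0
linking number lk(C2,C3) = -1
3 Fox colorings among 3^6, |V(-1)| = 4: not tricolorable
why: |V(-1)| = 4: so not tricolorable, since 3 does not divide 4


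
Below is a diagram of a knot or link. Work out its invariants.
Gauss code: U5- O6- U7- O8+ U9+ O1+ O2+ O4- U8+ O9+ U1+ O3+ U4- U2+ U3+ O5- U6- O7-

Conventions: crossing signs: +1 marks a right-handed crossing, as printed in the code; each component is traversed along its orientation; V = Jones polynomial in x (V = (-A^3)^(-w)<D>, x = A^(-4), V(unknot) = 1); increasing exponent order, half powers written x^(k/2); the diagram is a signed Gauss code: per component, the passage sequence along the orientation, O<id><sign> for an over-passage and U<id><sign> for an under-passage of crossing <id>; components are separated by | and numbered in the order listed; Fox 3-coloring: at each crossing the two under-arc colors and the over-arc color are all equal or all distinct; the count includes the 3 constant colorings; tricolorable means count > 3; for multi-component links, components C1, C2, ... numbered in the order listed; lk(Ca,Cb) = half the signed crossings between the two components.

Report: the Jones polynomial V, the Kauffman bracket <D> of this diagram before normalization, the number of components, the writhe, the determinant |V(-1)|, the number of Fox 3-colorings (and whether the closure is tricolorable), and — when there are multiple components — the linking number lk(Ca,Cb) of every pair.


Jones polynomial: V(x) = -x^-3 + x^-2 - x^-1 + 3 - x + x^2 - x^3
<D> = A^-9 - A^-5 + A^-1 - 3A^3 + A^7 - A^11 + A^15; writhe +1
components 1, writhe +1 (9 crossings)
3-colorings: 27 of 3^9, det 9 — tricolorable
note: w = +1 (over 9 crossings) is diagram-only; (-A^3)^(-1) removes it from V


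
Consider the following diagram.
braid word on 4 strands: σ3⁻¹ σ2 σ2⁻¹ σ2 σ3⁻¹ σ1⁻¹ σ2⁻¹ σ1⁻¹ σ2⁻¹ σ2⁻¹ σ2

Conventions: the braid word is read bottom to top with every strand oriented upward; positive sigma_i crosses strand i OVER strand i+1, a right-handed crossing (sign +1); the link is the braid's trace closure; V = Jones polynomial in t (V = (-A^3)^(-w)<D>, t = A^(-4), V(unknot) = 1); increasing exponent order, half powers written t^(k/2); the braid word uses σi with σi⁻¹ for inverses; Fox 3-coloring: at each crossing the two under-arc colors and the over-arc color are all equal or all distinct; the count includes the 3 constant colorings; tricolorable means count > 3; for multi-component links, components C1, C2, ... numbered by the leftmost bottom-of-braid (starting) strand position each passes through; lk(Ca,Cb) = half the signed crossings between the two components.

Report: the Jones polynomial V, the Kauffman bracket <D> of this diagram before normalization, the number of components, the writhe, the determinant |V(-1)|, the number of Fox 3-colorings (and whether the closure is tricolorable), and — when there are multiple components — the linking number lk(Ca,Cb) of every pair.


V(t) = -t^-6 + t^-5 - t^-4 + 2t^-3 - t^-2 + t^-1
bracket: -A^-11 + A^-7 - 2A^-3 + A - A^5 + A^9, w = -5
1 component, writhe -5, over 11 crossings
det 7, colorings 3 of 3^11 — not tricolorable
observation: w = -5 (over 11 crossings) is diagram-only; (-A^3)^(5) removes it from V


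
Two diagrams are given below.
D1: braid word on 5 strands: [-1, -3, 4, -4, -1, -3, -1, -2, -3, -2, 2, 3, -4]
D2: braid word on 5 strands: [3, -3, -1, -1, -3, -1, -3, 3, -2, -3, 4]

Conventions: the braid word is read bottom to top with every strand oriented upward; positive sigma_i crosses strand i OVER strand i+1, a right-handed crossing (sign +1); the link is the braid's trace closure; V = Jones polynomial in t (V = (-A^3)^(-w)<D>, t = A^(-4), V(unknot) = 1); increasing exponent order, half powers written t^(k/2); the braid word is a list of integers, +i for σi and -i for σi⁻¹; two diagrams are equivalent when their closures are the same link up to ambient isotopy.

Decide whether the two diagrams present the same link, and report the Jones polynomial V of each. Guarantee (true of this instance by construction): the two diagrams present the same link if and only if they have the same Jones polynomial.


same link: yes
V(D1) = t^(-13/2) - t^(-11/2) + t^(-9/2) - 2t^(-7/2) - t^(-3/2)  [13 crossings, <D> = A^-15 + 2A^-7 - A^-3 + A - A^5, w = -7]
V(D2) = t^(-13/2) - t^(-11/2) + t^(-9/2) - 2t^(-7/2) - t^(-3/2)  [11 crossings, <D> = A^-9 + 2A^-1 - A^3 + A^7 - A^11, w = -5]
insight: from 13 to 11 crossings by R-moves: one link, two diagrams


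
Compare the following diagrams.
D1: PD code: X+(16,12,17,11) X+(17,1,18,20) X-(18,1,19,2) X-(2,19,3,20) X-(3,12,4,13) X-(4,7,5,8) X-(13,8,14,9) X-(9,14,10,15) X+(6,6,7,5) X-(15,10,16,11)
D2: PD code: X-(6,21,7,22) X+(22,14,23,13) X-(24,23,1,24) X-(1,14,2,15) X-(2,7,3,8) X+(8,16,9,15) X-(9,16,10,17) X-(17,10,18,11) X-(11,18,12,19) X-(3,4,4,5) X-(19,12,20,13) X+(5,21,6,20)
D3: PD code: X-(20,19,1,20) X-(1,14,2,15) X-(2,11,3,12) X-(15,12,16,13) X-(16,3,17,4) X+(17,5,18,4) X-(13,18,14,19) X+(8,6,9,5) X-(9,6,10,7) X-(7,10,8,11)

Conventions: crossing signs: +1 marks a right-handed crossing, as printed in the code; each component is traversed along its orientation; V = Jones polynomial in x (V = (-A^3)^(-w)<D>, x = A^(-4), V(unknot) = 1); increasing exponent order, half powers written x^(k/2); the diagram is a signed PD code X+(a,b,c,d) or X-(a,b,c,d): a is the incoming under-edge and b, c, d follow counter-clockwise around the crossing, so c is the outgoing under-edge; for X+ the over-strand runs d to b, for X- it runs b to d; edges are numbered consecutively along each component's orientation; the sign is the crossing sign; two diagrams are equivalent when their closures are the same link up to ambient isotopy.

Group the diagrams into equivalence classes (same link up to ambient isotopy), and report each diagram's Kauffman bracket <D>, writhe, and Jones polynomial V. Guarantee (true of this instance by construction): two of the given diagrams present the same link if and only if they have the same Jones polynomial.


equivalence classes: {D1, D2, D3}
D1 (bracket A^-8 + 1 - A^4; 10 crossings at w = -4): V = -x^-4 + x^-3 + x^-1
V(D2) = -x^-4 + x^-3 + x^-1  (w -6, c 12, <D> = A^-14 + A^-6 - A^-2)
V(D3) = -x^-4 + x^-3 + x^-1  (w -6, c 10, <D> = A^-14 + A^-6 - A^-2)
observation: all 3 diagrams share one V(x), hence one class


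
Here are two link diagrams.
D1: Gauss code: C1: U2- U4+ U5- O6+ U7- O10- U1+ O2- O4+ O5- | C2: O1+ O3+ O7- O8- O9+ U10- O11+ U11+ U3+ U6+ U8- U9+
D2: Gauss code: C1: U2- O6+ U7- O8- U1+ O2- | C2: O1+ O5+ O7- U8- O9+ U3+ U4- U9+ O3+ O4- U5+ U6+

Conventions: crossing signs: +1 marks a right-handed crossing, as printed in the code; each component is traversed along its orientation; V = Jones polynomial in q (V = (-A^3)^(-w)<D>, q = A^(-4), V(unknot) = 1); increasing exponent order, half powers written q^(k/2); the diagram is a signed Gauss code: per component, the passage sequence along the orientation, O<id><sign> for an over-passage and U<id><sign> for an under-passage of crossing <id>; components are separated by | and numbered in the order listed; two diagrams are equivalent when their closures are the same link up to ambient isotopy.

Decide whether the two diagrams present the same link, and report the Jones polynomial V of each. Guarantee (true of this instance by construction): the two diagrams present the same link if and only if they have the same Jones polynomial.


equivalent: yes
D1 (bracket A + A^5; 11 crossings at w = +1): V = -q^(-1/2) - q^(1/2)
D2 (bracket A + A^5; 9 crossings at w = +1): V = -q^(-1/2) - q^(1/2)
key observation: from 11 to 9 crossings by R-moves: one link, two diagrams


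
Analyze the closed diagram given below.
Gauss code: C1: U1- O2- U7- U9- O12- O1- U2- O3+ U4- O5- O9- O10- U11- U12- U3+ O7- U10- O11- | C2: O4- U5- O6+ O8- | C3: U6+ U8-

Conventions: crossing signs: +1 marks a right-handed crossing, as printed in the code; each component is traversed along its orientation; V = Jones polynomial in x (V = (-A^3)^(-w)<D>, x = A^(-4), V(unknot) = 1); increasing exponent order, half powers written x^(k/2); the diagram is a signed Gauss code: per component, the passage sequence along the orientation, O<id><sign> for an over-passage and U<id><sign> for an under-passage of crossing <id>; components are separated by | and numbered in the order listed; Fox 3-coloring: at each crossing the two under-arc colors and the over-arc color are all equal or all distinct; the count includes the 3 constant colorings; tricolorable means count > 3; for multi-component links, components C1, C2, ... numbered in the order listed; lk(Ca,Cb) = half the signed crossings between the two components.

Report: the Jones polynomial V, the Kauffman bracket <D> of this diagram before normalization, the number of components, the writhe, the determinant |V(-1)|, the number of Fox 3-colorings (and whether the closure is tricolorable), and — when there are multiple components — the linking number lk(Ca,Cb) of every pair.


V(x) = -x^-10 - x^-8 + x^-6 + x^-5 + 2x^-4 + x^-3 + x^-2
bracket: A^-16 + A^-12 + 2A^-8 + A^-4 + 1 - A^8 - A^16, w = -8
3 components, writhe -8, over 12 crossings
lk(C1,C2) = -1
linking number lk(C1,C3) = 0
lk(C2,C3): 0
det 0, colorings 9 of 3^12 — tricolorable
observation: w = -8 (over 12 crossings) is diagram-only; (-A^3)^(8) removes it from V


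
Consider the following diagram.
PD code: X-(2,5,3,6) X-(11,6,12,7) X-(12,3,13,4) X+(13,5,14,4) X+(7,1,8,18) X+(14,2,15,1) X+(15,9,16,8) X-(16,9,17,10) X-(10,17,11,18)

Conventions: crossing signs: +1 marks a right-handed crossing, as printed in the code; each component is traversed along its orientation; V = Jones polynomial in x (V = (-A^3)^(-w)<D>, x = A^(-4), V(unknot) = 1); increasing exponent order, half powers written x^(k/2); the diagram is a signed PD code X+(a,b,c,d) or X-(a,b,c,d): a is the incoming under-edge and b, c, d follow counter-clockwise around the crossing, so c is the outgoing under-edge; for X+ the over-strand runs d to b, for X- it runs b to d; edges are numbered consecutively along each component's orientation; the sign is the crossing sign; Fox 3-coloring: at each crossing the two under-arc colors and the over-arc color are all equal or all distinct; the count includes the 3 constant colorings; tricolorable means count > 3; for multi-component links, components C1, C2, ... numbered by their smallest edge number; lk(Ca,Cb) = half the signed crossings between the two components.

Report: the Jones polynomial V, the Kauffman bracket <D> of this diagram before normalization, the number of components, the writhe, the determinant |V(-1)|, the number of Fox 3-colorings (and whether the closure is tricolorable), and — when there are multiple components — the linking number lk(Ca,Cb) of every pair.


V(x) = 1
bracket: -A^-3, w = -1
1 component, writhe -1, over 9 crossings
det 1, colorings 3 of 3^9 — not tricolorable
observation: det 1 = |V(-1)|; not divisible by 3, so not tricolorable
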